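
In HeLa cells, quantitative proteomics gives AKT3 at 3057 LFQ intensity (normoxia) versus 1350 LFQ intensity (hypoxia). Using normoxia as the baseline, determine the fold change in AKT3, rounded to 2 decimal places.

0.44

Fold change = 1350 / 3057 = 0.442
AKT3 is downregulated.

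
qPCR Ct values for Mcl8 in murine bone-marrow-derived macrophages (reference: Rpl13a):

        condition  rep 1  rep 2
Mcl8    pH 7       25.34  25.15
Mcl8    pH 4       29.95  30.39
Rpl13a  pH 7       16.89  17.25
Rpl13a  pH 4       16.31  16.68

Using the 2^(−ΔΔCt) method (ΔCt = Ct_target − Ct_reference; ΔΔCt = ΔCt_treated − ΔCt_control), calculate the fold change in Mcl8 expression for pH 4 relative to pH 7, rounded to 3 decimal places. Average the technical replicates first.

0.022

Mean Ct: Mcl8 pH 7 25.245; Mcl8 pH 4 30.170; Rpl13a pH 7 17.070; Rpl13a pH 4 16.495
ΔCt(pH 7) = 25.245 − 17.070 = 8.175
ΔCt(pH 4) = 30.170 − 16.495 = 13.675
ΔΔCt = 13.675 − 8.175 = 5.500
Fold change = 2^(−5.500) = 0.0221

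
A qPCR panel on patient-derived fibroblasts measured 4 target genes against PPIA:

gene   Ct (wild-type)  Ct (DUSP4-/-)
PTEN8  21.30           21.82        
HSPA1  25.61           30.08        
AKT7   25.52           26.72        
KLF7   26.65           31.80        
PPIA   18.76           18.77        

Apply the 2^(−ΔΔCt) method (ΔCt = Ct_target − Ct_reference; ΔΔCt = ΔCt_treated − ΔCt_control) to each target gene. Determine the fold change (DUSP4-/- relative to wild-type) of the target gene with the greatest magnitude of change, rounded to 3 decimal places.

0.028

PTEN8: ΔΔCt = (21.82−18.77) − (21.30−18.76) = 3.05 − 2.54 = 0.51; fold change = 2^-0.51 = 0.702
HSPA1: ΔΔCt = (30.08−18.77) − (25.61−18.76) = 11.31 − 6.85 = 4.46; fold change = 2^-4.46 = 0.045
AKT7: ΔΔCt = (26.72−18.77) − (25.52−18.76) = 7.95 − 6.76 = 1.19; fold change = 2^-1.19 = 0.438
KLF7: ΔΔCt = (31.80−18.77) − (26.65−18.76) = 13.03 − 7.89 = 5.14; fold change = 2^-5.14 = 0.028
KLF7 has the largest |ΔΔCt| = 5.14.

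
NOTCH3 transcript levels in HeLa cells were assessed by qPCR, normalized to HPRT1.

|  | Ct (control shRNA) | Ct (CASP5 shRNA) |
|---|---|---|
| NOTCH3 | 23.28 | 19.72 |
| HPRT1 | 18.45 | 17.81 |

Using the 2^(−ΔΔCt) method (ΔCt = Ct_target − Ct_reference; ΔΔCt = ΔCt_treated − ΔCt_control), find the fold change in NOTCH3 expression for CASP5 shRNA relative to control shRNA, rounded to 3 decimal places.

7.568

ΔCt(control shRNA) = 23.280 − 18.450 = 4.830
ΔCt(CASP5 shRNA) = 19.720 − 17.810 = 1.910
ΔΔCt = 1.910 − 4.830 = -2.920
Fold change = 2^(−(-2.920)) = 2^2.920 = 7.5685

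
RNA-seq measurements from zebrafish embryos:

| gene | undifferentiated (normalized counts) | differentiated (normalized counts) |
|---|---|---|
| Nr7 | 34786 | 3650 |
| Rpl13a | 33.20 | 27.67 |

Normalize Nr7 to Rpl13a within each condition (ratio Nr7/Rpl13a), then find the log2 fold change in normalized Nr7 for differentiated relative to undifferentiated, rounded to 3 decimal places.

Nr7/Rpl13a (undifferentiated) = 34786 / 33.20 = 1047.8
Nr7/Rpl13a (differentiated) = 3650 / 27.67 = 131.91
Fold change = 131.91 / 1047.8 = 0.1259
log2(0.1259) = -2.9897

-2.990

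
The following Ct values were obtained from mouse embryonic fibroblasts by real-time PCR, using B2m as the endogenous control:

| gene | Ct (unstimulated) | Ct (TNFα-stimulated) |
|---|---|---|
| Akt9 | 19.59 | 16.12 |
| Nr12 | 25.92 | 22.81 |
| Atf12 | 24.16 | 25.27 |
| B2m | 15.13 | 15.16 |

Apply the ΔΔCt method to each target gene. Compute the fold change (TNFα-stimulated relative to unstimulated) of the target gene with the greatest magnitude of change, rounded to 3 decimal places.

11.314

Akt9: ΔΔCt = (16.12−15.16) − (19.59−15.13) = 0.96 − 4.46 = -3.50; fold change = 2^3.50 = 11.314
Nr12: ΔΔCt = (22.81−15.16) − (25.92−15.13) = 7.65 − 10.79 = -3.14; fold change = 2^3.14 = 8.815
Atf12: ΔΔCt = (25.27−15.16) − (24.16−15.13) = 10.11 − 9.03 = 1.08; fold change = 2^-1.08 = 0.473
Akt9 has the largest |ΔΔCt| = 3.50.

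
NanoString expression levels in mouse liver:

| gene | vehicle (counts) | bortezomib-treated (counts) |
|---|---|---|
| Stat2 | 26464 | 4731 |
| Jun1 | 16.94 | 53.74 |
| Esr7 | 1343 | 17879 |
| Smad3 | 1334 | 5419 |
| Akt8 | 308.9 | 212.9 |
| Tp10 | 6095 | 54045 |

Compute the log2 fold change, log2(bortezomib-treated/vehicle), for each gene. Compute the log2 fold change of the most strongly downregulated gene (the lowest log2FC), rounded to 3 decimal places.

-2.484

log2(4731/26464) = -2.484  (Stat2)
log2(53.74/16.94) = 1.666  (Jun1)
log2(17879/1343) = 3.735  (Esr7)
log2(5419/1334) = 2.022  (Smad3)
log2(212.9/308.9) = -0.537  (Akt8)
log2(54045/6095) = 3.148  (Tp10)
Stat2 is most strongly downregulated.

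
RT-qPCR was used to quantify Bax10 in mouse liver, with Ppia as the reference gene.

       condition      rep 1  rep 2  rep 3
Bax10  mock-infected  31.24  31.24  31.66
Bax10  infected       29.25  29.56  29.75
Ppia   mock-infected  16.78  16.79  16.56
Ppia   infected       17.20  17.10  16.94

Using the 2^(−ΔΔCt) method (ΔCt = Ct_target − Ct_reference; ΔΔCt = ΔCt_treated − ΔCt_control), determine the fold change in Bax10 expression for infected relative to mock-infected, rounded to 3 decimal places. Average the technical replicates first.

4.691

Mean Ct: Bax10 mock-infected 31.380; Bax10 infected 29.520; Ppia mock-infected 16.710; Ppia infected 17.080
ΔCt(mock-infected) = 31.380 − 16.710 = 14.670
ΔCt(infected) = 29.520 − 17.080 = 12.440
ΔΔCt = 12.440 − 14.670 = -2.230
Fold change = 2^(−(-2.230)) = 2^2.230 = 4.6913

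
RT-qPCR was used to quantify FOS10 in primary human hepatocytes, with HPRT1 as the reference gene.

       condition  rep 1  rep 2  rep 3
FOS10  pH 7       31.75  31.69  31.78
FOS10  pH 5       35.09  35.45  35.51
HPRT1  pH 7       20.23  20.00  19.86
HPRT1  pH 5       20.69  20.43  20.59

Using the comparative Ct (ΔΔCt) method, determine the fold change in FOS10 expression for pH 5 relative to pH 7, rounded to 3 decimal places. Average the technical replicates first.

Mean Ct: FOS10 pH 7 31.740; FOS10 pH 5 35.350; HPRT1 pH 7 20.030; HPRT1 pH 5 20.570
ΔCt(pH 7) = 31.740 − 20.030 = 11.710
ΔCt(pH 5) = 35.350 − 20.570 = 14.780
ΔΔCt = 14.780 − 11.710 = 3.070
Fold change = 2^(−3.070) = 0.1191

0.119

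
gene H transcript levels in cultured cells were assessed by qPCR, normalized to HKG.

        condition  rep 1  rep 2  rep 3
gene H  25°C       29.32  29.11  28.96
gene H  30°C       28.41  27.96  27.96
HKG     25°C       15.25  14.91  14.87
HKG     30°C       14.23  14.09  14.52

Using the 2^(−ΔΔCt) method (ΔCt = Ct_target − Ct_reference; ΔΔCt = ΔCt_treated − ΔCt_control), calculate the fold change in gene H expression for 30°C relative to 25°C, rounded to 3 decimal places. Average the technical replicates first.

1.223

Mean Ct: gene H 25°C 29.130; gene H 30°C 28.110; HKG 25°C 15.010; HKG 30°C 14.280
ΔCt(25°C) = 29.130 − 15.010 = 14.120
ΔCt(30°C) = 28.110 − 14.280 = 13.830
ΔΔCt = 13.830 − 14.120 = -0.290
Fold change = 2^(−(-0.290)) = 2^0.290 = 1.2226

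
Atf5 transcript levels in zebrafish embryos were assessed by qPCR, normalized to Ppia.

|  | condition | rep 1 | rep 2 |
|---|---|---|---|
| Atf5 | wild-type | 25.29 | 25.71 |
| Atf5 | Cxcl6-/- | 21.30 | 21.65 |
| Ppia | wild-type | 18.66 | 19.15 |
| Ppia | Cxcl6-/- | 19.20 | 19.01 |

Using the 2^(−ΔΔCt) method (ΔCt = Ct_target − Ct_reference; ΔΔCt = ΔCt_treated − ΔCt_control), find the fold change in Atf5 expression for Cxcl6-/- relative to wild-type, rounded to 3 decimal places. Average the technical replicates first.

Mean Ct: Atf5 wild-type 25.500; Atf5 Cxcl6-/- 21.475; Ppia wild-type 18.905; Ppia Cxcl6-/- 19.105
ΔCt(wild-type) = 25.500 − 18.905 = 6.595
ΔCt(Cxcl6-/-) = 21.475 − 19.105 = 2.370
ΔΔCt = 2.370 − 6.595 = -4.225
Fold change = 2^(−(-4.225)) = 2^4.225 = 18.7004

18.700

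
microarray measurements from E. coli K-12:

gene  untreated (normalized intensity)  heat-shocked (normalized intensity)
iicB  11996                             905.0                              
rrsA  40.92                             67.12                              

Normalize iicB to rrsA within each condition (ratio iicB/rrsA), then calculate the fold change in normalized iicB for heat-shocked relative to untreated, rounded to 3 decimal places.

iicB/rrsA (untreated) = 11996 / 40.92 = 293.16
iicB/rrsA (heat-shocked) = 905.0 / 67.12 = 13.483
Fold change = 13.483 / 293.16 = 0.0460

0.046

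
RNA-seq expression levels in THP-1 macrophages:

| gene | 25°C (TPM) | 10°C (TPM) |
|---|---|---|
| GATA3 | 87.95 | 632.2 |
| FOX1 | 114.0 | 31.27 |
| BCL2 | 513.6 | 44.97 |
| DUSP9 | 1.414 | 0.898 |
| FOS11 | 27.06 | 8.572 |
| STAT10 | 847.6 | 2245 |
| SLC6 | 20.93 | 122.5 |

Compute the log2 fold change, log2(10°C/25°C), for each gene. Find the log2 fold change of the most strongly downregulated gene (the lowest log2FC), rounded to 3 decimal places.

-3.514

log2(632.2/87.95) = 2.846  (GATA3)
log2(31.27/114.0) = -1.866  (FOX1)
log2(44.97/513.6) = -3.514  (BCL2)
log2(0.898/1.414) = -0.655  (DUSP9)
log2(8.572/27.06) = -1.658  (FOS11)
log2(2245/847.6) = 1.405  (STAT10)
log2(122.5/20.93) = 2.549  (SLC6)
BCL2 is most strongly downregulated.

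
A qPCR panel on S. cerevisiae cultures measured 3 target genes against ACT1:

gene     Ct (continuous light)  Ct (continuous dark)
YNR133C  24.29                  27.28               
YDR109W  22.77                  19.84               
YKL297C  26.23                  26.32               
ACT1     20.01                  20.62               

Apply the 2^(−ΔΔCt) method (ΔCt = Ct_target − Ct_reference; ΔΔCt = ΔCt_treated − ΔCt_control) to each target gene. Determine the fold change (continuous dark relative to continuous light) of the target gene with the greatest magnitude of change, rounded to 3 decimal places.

YNR133C: ΔΔCt = (27.28−20.62) − (24.29−20.01) = 6.66 − 4.28 = 2.38; fold change = 2^-2.38 = 0.192
YDR109W: ΔΔCt = (19.84−20.62) − (22.77−20.01) = -0.78 − 2.76 = -3.54; fold change = 2^3.54 = 11.632
YKL297C: ΔΔCt = (26.32−20.62) − (26.23−20.01) = 5.70 − 6.22 = -0.52; fold change = 2^0.52 = 1.434
YDR109W has the largest |ΔΔCt| = 3.54.

11.632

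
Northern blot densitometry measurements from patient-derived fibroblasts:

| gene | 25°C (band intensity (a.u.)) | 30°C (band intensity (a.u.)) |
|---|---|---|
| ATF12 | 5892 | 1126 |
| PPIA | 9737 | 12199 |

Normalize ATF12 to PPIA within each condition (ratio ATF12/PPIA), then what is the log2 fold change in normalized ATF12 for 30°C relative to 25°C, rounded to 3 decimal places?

-2.713

ATF12/PPIA (25°C) = 5892 / 9737 = 0.60511
ATF12/PPIA (30°C) = 1126 / 12199 = 0.092303
Fold change = 0.092303 / 0.60511 = 0.1525
log2(0.1525) = -2.7128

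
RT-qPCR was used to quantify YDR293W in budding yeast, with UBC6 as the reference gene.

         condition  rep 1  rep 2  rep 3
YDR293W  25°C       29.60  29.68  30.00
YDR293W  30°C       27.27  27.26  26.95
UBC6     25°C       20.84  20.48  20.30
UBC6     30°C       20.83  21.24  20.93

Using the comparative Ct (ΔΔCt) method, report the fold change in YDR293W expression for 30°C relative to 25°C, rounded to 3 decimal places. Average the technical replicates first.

8.340

Mean Ct: YDR293W 25°C 29.760; YDR293W 30°C 27.160; UBC6 25°C 20.540; UBC6 30°C 21.000
ΔCt(25°C) = 29.760 − 20.540 = 9.220
ΔCt(30°C) = 27.160 − 21.000 = 6.160
ΔΔCt = 6.160 − 9.220 = -3.060
Fold change = 2^(−(-3.060)) = 2^3.060 = 8.3397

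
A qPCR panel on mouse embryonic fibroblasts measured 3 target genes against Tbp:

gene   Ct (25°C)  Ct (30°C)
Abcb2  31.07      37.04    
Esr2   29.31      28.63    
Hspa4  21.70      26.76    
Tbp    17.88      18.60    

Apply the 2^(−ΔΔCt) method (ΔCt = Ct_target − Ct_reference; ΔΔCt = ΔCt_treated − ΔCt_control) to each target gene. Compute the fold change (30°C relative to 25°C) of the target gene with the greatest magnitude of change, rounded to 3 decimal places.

Abcb2: ΔΔCt = (37.04−18.60) − (31.07−17.88) = 18.44 − 13.19 = 5.25; fold change = 2^-5.25 = 0.026
Esr2: ΔΔCt = (28.63−18.60) − (29.31−17.88) = 10.03 − 11.43 = -1.40; fold change = 2^1.40 = 2.639
Hspa4: ΔΔCt = (26.76−18.60) − (21.70−17.88) = 8.16 − 3.82 = 4.34; fold change = 2^-4.34 = 0.049
Abcb2 has the largest |ΔΔCt| = 5.25.

0.026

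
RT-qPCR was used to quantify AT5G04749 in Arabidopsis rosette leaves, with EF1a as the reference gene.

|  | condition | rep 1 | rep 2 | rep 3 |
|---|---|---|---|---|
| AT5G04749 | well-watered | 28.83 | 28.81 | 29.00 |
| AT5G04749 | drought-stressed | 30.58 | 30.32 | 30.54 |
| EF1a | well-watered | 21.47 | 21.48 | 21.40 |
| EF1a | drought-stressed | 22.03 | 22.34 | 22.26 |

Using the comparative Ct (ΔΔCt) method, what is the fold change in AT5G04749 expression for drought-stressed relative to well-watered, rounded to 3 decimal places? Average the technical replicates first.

Mean Ct: AT5G04749 well-watered 28.880; AT5G04749 drought-stressed 30.480; EF1a well-watered 21.450; EF1a drought-stressed 22.210
ΔCt(well-watered) = 28.880 − 21.450 = 7.430
ΔCt(drought-stressed) = 30.480 − 22.210 = 8.270
ΔΔCt = 8.270 − 7.430 = 0.840
Fold change = 2^(−0.840) = 0.5586

0.559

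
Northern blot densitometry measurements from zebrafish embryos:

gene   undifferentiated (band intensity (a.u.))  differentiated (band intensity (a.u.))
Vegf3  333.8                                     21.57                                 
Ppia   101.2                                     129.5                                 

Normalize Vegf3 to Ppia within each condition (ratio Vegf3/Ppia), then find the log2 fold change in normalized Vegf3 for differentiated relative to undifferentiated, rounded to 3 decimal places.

-4.308

Vegf3/Ppia (undifferentiated) = 333.8 / 101.2 = 3.2984
Vegf3/Ppia (differentiated) = 21.57 / 129.5 = 0.16656
Fold change = 0.16656 / 3.2984 = 0.0505
log2(0.0505) = -4.3076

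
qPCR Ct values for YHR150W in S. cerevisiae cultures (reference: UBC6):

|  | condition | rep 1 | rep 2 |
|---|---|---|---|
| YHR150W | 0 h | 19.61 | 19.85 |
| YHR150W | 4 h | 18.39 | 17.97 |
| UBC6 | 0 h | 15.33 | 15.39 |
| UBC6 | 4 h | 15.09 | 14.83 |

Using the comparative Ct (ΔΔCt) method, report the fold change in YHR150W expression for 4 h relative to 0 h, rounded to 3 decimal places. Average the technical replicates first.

Mean Ct: YHR150W 0 h 19.730; YHR150W 4 h 18.180; UBC6 0 h 15.360; UBC6 4 h 14.960
ΔCt(0 h) = 19.730 − 15.360 = 4.370
ΔCt(4 h) = 18.180 − 14.960 = 3.220
ΔΔCt = 3.220 − 4.370 = -1.150
Fold change = 2^(−(-1.150)) = 2^1.150 = 2.2191

2.219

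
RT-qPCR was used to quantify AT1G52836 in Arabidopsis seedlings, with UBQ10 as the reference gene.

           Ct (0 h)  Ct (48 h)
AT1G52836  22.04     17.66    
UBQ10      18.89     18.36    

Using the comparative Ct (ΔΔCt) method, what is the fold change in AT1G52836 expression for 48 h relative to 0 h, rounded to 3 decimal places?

ΔCt(0 h) = 22.040 − 18.890 = 3.150
ΔCt(48 h) = 17.660 − 18.360 = -0.700
ΔΔCt = -0.700 − 3.150 = -3.850
Fold change = 2^(−(-3.850)) = 2^3.850 = 14.4200

14.420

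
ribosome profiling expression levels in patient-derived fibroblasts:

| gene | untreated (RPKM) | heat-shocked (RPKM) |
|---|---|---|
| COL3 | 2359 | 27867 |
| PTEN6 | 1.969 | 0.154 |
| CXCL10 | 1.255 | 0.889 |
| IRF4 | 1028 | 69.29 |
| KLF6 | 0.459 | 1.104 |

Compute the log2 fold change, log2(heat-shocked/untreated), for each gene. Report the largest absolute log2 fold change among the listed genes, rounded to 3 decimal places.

3.891

log2(27867/2359) = 3.562  (COL3)
log2(0.154/1.969) = -3.676  (PTEN6)
log2(0.889/1.255) = -0.497  (CXCL10)
log2(69.29/1028) = -3.891  (IRF4)
log2(1.104/0.459) = 1.266  (KLF6)
The largest magnitude belongs to IRF4.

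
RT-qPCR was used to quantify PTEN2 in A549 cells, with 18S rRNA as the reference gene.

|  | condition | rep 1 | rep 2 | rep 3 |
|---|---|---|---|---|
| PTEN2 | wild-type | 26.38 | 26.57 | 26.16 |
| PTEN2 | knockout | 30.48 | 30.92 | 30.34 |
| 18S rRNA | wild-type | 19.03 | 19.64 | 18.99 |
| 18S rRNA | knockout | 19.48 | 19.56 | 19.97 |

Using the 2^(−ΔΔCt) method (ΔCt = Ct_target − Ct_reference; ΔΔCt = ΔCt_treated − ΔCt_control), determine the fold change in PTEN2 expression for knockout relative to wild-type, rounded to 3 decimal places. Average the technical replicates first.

0.074

Mean Ct: PTEN2 wild-type 26.370; PTEN2 knockout 30.580; 18S rRNA wild-type 19.220; 18S rRNA knockout 19.670
ΔCt(wild-type) = 26.370 − 19.220 = 7.150
ΔCt(knockout) = 30.580 − 19.670 = 10.910
ΔΔCt = 10.910 − 7.150 = 3.760
Fold change = 2^(−3.760) = 0.0738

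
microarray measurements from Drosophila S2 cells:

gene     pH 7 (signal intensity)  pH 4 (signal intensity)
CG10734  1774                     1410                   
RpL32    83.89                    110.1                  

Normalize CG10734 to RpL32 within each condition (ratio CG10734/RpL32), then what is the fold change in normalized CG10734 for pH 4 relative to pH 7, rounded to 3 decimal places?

0.606

CG10734/RpL32 (pH 7) = 1774 / 83.89 = 21.147
CG10734/RpL32 (pH 4) = 1410 / 110.1 = 12.807
Fold change = 12.807 / 21.147 = 0.6056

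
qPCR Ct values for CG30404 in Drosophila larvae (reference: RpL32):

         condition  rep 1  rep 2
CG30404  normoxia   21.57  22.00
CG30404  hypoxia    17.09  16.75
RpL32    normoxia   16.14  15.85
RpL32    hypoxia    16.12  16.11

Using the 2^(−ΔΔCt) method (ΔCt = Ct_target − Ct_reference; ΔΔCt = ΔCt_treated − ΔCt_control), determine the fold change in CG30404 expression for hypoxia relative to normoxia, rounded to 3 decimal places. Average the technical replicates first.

31.669

Mean Ct: CG30404 normoxia 21.785; CG30404 hypoxia 16.920; RpL32 normoxia 15.995; RpL32 hypoxia 16.115
ΔCt(normoxia) = 21.785 − 15.995 = 5.790
ΔCt(hypoxia) = 16.920 − 16.115 = 0.805
ΔΔCt = 0.805 − 5.790 = -4.985
Fold change = 2^(−(-4.985)) = 2^4.985 = 31.6690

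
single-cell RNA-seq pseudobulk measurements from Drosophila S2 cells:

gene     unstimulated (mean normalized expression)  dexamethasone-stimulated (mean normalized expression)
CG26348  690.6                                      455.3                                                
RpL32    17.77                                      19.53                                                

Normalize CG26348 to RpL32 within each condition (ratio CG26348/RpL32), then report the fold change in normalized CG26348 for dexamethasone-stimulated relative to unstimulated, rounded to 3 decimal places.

CG26348/RpL32 (unstimulated) = 690.6 / 17.77 = 38.863
CG26348/RpL32 (dexamethasone-stimulated) = 455.3 / 19.53 = 23.313
Fold change = 23.313 / 38.863 = 0.5999

0.600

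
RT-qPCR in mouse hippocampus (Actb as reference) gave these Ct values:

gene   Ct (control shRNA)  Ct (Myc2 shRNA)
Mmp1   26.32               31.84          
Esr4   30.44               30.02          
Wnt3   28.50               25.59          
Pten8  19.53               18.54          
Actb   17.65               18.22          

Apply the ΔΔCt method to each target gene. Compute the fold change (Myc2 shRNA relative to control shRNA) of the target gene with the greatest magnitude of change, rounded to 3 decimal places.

0.032

Mmp1: ΔΔCt = (31.84−18.22) − (26.32−17.65) = 13.62 − 8.67 = 4.95; fold change = 2^-4.95 = 0.032
Esr4: ΔΔCt = (30.02−18.22) − (30.44−17.65) = 11.80 − 12.79 = -0.99; fold change = 2^0.99 = 1.986
Wnt3: ΔΔCt = (25.59−18.22) − (28.50−17.65) = 7.37 − 10.85 = -3.48; fold change = 2^3.48 = 11.158
Pten8: ΔΔCt = (18.54−18.22) − (19.53−17.65) = 0.32 − 1.88 = -1.56; fold change = 2^1.56 = 2.949
Mmp1 has the largest |ΔΔCt| = 4.95.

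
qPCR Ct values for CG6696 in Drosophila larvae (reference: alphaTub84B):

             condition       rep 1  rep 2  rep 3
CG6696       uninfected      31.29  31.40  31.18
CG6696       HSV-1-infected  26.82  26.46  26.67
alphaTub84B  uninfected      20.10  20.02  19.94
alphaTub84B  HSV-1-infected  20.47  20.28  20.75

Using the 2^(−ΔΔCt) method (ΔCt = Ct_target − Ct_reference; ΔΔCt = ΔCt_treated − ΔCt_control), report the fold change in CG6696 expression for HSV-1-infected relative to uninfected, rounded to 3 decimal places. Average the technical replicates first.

34.776

Mean Ct: CG6696 uninfected 31.290; CG6696 HSV-1-infected 26.650; alphaTub84B uninfected 20.020; alphaTub84B HSV-1-infected 20.500
ΔCt(uninfected) = 31.290 − 20.020 = 11.270
ΔCt(HSV-1-infected) = 26.650 − 20.500 = 6.150
ΔΔCt = 6.150 − 11.270 = -5.120
Fold change = 2^(−(-5.120)) = 2^5.120 = 34.7755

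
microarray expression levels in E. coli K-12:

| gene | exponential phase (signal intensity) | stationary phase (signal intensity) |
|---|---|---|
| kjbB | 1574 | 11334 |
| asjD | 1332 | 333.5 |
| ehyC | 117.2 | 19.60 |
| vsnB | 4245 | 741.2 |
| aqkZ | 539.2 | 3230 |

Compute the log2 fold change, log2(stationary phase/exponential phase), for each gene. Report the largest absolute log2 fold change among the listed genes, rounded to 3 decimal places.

2.848

log2(11334/1574) = 2.848  (kjbB)
log2(333.5/1332) = -1.998  (asjD)
log2(19.60/117.2) = -2.580  (ehyC)
log2(741.2/4245) = -2.518  (vsnB)
log2(3230/539.2) = 2.583  (aqkZ)
The largest magnitude belongs to kjbB.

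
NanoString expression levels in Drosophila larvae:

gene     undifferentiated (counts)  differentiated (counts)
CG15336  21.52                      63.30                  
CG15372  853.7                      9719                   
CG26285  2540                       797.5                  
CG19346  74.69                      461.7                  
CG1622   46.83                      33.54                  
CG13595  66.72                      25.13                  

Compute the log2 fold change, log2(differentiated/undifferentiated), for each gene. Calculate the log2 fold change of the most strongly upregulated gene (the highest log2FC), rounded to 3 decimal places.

3.509

log2(63.30/21.52) = 1.557  (CG15336)
log2(9719/853.7) = 3.509  (CG15372)
log2(797.5/2540) = -1.671  (CG26285)
log2(461.7/74.69) = 2.628  (CG19346)
log2(33.54/46.83) = -0.482  (CG1622)
log2(25.13/66.72) = -1.409  (CG13595)
CG15372 is most strongly upregulated.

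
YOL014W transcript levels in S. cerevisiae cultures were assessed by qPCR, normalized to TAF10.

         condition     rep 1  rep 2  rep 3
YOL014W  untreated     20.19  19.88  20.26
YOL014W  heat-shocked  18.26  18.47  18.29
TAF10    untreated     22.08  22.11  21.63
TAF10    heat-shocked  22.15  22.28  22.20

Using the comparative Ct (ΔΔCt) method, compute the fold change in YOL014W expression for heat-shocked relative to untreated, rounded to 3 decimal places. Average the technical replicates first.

Mean Ct: YOL014W untreated 20.110; YOL014W heat-shocked 18.340; TAF10 untreated 21.940; TAF10 heat-shocked 22.210
ΔCt(untreated) = 20.110 − 21.940 = -1.830
ΔCt(heat-shocked) = 18.340 − 22.210 = -3.870
ΔΔCt = -3.870 − (-1.830) = -2.040
Fold change = 2^(−(-2.040)) = 2^2.040 = 4.1125

4.112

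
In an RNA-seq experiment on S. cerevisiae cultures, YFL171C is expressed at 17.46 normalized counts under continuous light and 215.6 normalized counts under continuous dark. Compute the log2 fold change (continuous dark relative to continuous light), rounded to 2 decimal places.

3.63

Fold change = 215.6 / 17.46 = 12.3482
log2(12.3482) = 3.626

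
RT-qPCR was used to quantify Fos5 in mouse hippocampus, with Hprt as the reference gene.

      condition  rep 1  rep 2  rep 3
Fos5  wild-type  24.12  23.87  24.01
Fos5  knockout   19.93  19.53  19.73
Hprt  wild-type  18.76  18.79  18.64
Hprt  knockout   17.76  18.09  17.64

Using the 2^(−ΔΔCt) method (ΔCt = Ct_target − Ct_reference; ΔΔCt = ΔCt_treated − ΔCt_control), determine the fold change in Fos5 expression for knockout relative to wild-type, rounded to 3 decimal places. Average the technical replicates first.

Mean Ct: Fos5 wild-type 24.000; Fos5 knockout 19.730; Hprt wild-type 18.730; Hprt knockout 17.830
ΔCt(wild-type) = 24.000 − 18.730 = 5.270
ΔCt(knockout) = 19.730 − 17.830 = 1.900
ΔΔCt = 1.900 − 5.270 = -3.370
Fold change = 2^(−(-3.370)) = 2^3.370 = 10.3388

10.339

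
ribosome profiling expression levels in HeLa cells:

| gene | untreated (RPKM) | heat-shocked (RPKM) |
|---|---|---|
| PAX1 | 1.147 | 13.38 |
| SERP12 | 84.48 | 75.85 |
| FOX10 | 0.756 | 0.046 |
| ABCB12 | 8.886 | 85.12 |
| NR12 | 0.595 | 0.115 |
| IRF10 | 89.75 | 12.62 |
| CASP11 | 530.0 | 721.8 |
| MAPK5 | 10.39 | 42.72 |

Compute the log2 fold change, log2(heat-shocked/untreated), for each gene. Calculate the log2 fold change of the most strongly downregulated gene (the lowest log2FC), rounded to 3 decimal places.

log2(13.38/1.147) = 3.544  (PAX1)
log2(75.85/84.48) = -0.155  (SERP12)
log2(0.046/0.756) = -4.039  (FOX10)
log2(85.12/8.886) = 3.260  (ABCB12)
log2(0.115/0.595) = -2.371  (NR12)
log2(12.62/89.75) = -2.830  (IRF10)
log2(721.8/530.0) = 0.446  (CASP11)
log2(42.72/10.39) = 2.040  (MAPK5)
FOX10 is most strongly downregulated.

-4.039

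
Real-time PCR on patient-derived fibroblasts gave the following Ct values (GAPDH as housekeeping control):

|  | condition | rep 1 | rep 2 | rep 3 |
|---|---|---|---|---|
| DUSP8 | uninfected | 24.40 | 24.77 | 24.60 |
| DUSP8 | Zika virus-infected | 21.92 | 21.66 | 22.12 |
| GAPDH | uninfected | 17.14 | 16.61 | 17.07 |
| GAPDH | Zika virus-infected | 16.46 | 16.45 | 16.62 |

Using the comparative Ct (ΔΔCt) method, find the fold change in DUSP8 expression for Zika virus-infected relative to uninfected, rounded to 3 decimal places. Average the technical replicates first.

Mean Ct: DUSP8 uninfected 24.590; DUSP8 Zika virus-infected 21.900; GAPDH uninfected 16.940; GAPDH Zika virus-infected 16.510
ΔCt(uninfected) = 24.590 − 16.940 = 7.650
ΔCt(Zika virus-infected) = 21.900 − 16.510 = 5.390
ΔΔCt = 5.390 − 7.650 = -2.260
Fold change = 2^(−(-2.260)) = 2^2.260 = 4.7899

4.790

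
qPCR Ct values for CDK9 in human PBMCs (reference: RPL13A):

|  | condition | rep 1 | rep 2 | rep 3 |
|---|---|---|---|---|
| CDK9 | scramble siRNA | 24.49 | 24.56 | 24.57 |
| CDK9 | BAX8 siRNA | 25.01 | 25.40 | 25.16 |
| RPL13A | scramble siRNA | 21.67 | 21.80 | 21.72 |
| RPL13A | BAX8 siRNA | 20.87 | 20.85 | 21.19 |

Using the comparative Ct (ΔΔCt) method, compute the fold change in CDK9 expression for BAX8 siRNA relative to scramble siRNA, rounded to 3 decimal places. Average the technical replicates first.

0.376

Mean Ct: CDK9 scramble siRNA 24.540; CDK9 BAX8 siRNA 25.190; RPL13A scramble siRNA 21.730; RPL13A BAX8 siRNA 20.970
ΔCt(scramble siRNA) = 24.540 − 21.730 = 2.810
ΔCt(BAX8 siRNA) = 25.190 − 20.970 = 4.220
ΔΔCt = 4.220 − 2.810 = 1.410
Fold change = 2^(−1.410) = 0.3763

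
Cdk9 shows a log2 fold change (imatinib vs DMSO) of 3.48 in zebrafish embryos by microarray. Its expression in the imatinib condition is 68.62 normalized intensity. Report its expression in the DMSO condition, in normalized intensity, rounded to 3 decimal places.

Fold change = 2^(3.48) = 11.1579
DMSO expression = 68.62 / 11.1579 = 6.150

6.150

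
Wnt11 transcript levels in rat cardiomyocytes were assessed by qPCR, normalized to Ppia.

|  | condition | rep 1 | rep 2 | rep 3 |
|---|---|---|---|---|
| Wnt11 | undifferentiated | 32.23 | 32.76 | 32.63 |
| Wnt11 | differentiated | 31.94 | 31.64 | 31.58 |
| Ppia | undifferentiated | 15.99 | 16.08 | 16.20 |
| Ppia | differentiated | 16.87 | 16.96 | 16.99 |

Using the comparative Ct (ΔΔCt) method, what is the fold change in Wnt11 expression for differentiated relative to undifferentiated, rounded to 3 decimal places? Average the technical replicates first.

3.182

Mean Ct: Wnt11 undifferentiated 32.540; Wnt11 differentiated 31.720; Ppia undifferentiated 16.090; Ppia differentiated 16.940
ΔCt(undifferentiated) = 32.540 − 16.090 = 16.450
ΔCt(differentiated) = 31.720 − 16.940 = 14.780
ΔΔCt = 14.780 − 16.450 = -1.670
Fold change = 2^(−(-1.670)) = 2^1.670 = 3.1821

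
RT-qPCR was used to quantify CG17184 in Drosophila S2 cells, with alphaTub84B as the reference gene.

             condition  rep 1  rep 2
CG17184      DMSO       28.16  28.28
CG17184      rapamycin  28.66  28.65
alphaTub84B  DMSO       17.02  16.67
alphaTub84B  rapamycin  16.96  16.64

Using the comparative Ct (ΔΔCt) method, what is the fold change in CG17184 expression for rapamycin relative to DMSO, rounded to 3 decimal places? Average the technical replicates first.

Mean Ct: CG17184 DMSO 28.220; CG17184 rapamycin 28.655; alphaTub84B DMSO 16.845; alphaTub84B rapamycin 16.800
ΔCt(DMSO) = 28.220 − 16.845 = 11.375
ΔCt(rapamycin) = 28.655 − 16.800 = 11.855
ΔΔCt = 11.855 − 11.375 = 0.480
Fold change = 2^(−0.480) = 0.7170

0.717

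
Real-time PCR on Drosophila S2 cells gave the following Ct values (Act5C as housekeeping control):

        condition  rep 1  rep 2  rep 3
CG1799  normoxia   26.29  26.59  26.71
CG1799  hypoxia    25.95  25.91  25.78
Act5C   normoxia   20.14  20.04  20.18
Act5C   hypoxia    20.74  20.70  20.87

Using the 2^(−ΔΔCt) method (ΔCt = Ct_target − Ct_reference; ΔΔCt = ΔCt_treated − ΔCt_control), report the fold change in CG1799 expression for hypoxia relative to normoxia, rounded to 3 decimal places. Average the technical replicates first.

2.462

Mean Ct: CG1799 normoxia 26.530; CG1799 hypoxia 25.880; Act5C normoxia 20.120; Act5C hypoxia 20.770
ΔCt(normoxia) = 26.530 − 20.120 = 6.410
ΔCt(hypoxia) = 25.880 − 20.770 = 5.110
ΔΔCt = 5.110 − 6.410 = -1.300
Fold change = 2^(−(-1.300)) = 2^1.300 = 2.4623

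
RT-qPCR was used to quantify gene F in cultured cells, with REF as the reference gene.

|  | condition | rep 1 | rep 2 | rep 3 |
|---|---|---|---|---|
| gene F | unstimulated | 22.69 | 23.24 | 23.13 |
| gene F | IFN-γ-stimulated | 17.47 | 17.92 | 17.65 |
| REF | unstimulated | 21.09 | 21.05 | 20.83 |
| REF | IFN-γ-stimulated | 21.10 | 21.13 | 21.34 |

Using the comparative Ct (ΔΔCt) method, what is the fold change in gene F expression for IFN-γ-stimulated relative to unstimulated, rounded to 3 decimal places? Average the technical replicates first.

46.527

Mean Ct: gene F unstimulated 23.020; gene F IFN-γ-stimulated 17.680; REF unstimulated 20.990; REF IFN-γ-stimulated 21.190
ΔCt(unstimulated) = 23.020 − 20.990 = 2.030
ΔCt(IFN-γ-stimulated) = 17.680 − 21.190 = -3.510
ΔΔCt = -3.510 − 2.030 = -5.540
Fold change = 2^(−(-5.540)) = 2^5.540 = 46.5271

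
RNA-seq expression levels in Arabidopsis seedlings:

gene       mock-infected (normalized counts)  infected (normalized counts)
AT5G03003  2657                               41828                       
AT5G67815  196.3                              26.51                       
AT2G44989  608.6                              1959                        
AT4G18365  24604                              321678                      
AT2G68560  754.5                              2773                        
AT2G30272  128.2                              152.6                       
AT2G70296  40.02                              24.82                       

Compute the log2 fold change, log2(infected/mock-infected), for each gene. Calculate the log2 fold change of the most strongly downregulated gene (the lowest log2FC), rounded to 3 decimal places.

-2.888

log2(41828/2657) = 3.977  (AT5G03003)
log2(26.51/196.3) = -2.888  (AT5G67815)
log2(1959/608.6) = 1.687  (AT2G44989)
log2(321678/24604) = 3.709  (AT4G18365)
log2(2773/754.5) = 1.878  (AT2G68560)
log2(152.6/128.2) = 0.251  (AT2G30272)
log2(24.82/40.02) = -0.689  (AT2G70296)
AT5G67815 is most strongly downregulated.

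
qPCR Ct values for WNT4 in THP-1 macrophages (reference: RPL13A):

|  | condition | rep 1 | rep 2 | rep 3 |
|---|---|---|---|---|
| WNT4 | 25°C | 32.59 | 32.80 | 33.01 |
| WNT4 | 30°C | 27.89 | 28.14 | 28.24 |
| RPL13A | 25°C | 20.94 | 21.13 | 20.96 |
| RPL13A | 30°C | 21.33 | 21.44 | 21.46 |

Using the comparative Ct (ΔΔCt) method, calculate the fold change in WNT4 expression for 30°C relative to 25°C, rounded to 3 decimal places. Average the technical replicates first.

Mean Ct: WNT4 25°C 32.800; WNT4 30°C 28.090; RPL13A 25°C 21.010; RPL13A 30°C 21.410
ΔCt(25°C) = 32.800 − 21.010 = 11.790
ΔCt(30°C) = 28.090 − 21.410 = 6.680
ΔΔCt = 6.680 − 11.790 = -5.110
Fold change = 2^(−(-5.110)) = 2^5.110 = 34.5353

34.535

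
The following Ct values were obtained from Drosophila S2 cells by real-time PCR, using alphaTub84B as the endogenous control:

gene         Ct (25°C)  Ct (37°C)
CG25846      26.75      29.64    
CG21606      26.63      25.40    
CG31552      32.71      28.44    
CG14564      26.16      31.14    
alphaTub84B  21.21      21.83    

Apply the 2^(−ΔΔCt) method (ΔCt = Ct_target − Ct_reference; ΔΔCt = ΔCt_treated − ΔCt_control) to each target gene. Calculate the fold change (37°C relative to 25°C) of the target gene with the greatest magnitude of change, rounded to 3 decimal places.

CG25846: ΔΔCt = (29.64−21.83) − (26.75−21.21) = 7.81 − 5.54 = 2.27; fold change = 2^-2.27 = 0.207
CG21606: ΔΔCt = (25.40−21.83) − (26.63−21.21) = 3.57 − 5.42 = -1.85; fold change = 2^1.85 = 3.605
CG31552: ΔΔCt = (28.44−21.83) − (32.71−21.21) = 6.61 − 11.50 = -4.89; fold change = 2^4.89 = 29.651
CG14564: ΔΔCt = (31.14−21.83) − (26.16−21.21) = 9.31 − 4.95 = 4.36; fold change = 2^-4.36 = 0.049
CG31552 has the largest |ΔΔCt| = 4.89.

29.651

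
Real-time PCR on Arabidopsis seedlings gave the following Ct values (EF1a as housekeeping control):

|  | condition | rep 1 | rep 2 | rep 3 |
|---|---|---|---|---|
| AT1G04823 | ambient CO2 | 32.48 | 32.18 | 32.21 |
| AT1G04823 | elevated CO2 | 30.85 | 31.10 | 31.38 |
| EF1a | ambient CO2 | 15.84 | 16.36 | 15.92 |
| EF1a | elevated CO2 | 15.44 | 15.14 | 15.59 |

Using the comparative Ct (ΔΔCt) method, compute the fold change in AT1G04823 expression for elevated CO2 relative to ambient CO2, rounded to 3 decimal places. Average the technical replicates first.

Mean Ct: AT1G04823 ambient CO2 32.290; AT1G04823 elevated CO2 31.110; EF1a ambient CO2 16.040; EF1a elevated CO2 15.390
ΔCt(ambient CO2) = 32.290 − 16.040 = 16.250
ΔCt(elevated CO2) = 31.110 − 15.390 = 15.720
ΔΔCt = 15.720 − 16.250 = -0.530
Fold change = 2^(−(-0.530)) = 2^0.530 = 1.4439

1.444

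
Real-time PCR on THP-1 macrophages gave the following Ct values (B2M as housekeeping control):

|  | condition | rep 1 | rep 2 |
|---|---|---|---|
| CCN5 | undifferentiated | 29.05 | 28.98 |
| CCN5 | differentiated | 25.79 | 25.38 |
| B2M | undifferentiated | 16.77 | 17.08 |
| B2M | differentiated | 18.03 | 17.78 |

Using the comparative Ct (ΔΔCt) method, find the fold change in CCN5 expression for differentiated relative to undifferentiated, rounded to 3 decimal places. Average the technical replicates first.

Mean Ct: CCN5 undifferentiated 29.015; CCN5 differentiated 25.585; B2M undifferentiated 16.925; B2M differentiated 17.905
ΔCt(undifferentiated) = 29.015 − 16.925 = 12.090
ΔCt(differentiated) = 25.585 − 17.905 = 7.680
ΔΔCt = 7.680 − 12.090 = -4.410
Fold change = 2^(−(-4.410)) = 2^4.410 = 21.2590

21.259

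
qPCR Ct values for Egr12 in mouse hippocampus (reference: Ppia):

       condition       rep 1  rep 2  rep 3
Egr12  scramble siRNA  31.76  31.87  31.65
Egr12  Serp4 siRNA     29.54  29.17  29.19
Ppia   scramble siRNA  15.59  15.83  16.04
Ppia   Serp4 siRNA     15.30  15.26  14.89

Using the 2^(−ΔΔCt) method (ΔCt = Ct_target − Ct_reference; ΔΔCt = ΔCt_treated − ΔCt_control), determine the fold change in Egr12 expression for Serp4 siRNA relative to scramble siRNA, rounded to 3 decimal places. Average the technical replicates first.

3.458

Mean Ct: Egr12 scramble siRNA 31.760; Egr12 Serp4 siRNA 29.300; Ppia scramble siRNA 15.820; Ppia Serp4 siRNA 15.150
ΔCt(scramble siRNA) = 31.760 − 15.820 = 15.940
ΔCt(Serp4 siRNA) = 29.300 − 15.150 = 14.150
ΔΔCt = 14.150 − 15.940 = -1.790
Fold change = 2^(−(-1.790)) = 2^1.790 = 3.4581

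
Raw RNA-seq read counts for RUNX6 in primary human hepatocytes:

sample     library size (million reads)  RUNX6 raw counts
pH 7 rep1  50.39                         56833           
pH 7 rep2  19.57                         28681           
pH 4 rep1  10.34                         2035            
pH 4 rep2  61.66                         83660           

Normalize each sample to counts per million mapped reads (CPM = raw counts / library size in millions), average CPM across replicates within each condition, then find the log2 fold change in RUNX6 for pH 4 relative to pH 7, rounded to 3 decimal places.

CPM(pH 7 rep1) = 56833 / 50.39 = 1127.8627
CPM(pH 7 rep2) = 28681 / 19.57 = 1465.5595
CPM(pH 4 rep1) = 2035 / 10.34 = 196.8085
CPM(pH 4 rep2) = 83660 / 61.66 = 1356.7953
mean CPM(pH 7) = 1296.7111; mean CPM(pH 4) = 776.8019
Fold change = 776.8019 / 1296.7111 = 0.59906
log2(0.59906) = -0.7392

-0.739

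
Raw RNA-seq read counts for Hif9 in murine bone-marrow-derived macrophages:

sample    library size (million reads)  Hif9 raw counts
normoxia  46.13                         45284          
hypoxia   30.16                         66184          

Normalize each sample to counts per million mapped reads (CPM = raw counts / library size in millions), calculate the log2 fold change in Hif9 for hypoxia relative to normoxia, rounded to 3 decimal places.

CPM(normoxia) = 45284 / 46.13 = 981.6605
CPM(hypoxia) = 66184 / 30.16 = 2194.4297
Fold change = 2194.4297 / 981.6605 = 2.23543
log2(2.23543) = 1.1605

1.161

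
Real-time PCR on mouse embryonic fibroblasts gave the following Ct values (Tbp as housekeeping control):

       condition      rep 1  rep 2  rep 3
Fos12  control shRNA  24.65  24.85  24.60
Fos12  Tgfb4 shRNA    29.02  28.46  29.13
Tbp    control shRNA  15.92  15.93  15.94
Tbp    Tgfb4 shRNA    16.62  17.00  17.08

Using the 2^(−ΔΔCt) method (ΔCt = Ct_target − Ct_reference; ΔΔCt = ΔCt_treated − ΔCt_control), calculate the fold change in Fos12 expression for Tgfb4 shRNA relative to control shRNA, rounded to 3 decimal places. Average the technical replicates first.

Mean Ct: Fos12 control shRNA 24.700; Fos12 Tgfb4 shRNA 28.870; Tbp control shRNA 15.930; Tbp Tgfb4 shRNA 16.900
ΔCt(control shRNA) = 24.700 − 15.930 = 8.770
ΔCt(Tgfb4 shRNA) = 28.870 − 16.900 = 11.970
ΔΔCt = 11.970 − 8.770 = 3.200
Fold change = 2^(−3.200) = 0.1088

0.109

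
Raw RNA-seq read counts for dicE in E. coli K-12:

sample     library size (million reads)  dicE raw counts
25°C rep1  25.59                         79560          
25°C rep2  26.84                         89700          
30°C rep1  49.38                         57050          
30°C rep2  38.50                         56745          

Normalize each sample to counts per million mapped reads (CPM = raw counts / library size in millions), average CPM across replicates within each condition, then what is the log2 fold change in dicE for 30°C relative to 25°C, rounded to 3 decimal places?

CPM(25°C rep1) = 79560 / 25.59 = 3109.0270
CPM(25°C rep2) = 89700 / 26.84 = 3342.0268
CPM(30°C rep1) = 57050 / 49.38 = 1155.3260
CPM(30°C rep2) = 56745 / 38.50 = 1473.8961
mean CPM(25°C) = 3225.5269; mean CPM(30°C) = 1314.6111
Fold change = 1314.6111 / 3225.5269 = 0.40756
log2(0.40756) = -1.2949

-1.295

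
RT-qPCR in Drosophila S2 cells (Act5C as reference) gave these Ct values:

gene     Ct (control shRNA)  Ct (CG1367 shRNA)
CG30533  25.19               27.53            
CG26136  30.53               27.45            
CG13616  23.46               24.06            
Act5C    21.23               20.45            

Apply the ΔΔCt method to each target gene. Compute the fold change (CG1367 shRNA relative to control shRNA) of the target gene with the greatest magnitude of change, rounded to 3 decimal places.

0.115

CG30533: ΔΔCt = (27.53−20.45) − (25.19−21.23) = 7.08 − 3.96 = 3.12; fold change = 2^-3.12 = 0.115
CG26136: ΔΔCt = (27.45−20.45) − (30.53−21.23) = 7.00 − 9.30 = -2.30; fold change = 2^2.30 = 4.925
CG13616: ΔΔCt = (24.06−20.45) − (23.46−21.23) = 3.61 − 2.23 = 1.38; fold change = 2^-1.38 = 0.384
CG30533 has the largest |ΔΔCt| = 3.12.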